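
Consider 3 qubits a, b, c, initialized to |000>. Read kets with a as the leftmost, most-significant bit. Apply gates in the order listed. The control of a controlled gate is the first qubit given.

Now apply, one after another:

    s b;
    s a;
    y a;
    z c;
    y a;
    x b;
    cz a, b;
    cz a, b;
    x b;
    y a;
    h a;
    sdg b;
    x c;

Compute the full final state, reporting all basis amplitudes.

After the circuit, the state carries amplitude sqrt(2)*I/2 on |001>, -sqrt(2)*I/2 on |101>, and 0 on every other basis state. Key observation: steps 5-10 multiply out to the identity, so the circuit reduces to the remaining gates.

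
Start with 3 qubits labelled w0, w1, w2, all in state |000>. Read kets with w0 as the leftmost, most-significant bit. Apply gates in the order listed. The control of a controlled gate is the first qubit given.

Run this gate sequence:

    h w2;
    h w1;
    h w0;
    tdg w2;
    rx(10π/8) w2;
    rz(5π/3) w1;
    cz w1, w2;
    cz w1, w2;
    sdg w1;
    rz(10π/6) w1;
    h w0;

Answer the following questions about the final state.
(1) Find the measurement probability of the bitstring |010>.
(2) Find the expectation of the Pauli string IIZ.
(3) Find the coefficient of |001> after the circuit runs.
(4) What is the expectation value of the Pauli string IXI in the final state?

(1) The probability of measuring |010> is 3/8. Key observation: steps 7-8 multiply out to the identity, so the circuit reduces to the remaining gates.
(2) In the final state, IIZ has expectation 1/2.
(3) The final state's coefficient on |001> equals -sqrt(sqrt(2) + 2)*exp(5*I*pi/6)/4 - sqrt(2 - sqrt(2))*exp(I*pi/12)/4.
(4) The observable IXI averages to -sqrt(3)/2.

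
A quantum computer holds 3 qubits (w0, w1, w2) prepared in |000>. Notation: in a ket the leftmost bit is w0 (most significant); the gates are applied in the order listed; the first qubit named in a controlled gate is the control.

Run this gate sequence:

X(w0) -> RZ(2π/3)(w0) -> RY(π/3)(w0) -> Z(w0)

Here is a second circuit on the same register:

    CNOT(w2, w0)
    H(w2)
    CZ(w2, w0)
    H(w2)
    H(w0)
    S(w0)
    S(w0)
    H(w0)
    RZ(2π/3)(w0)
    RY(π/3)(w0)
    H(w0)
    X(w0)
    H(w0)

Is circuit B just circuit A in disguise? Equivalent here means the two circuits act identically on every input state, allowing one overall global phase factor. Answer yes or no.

No: there is an input state on which the two circuits produce genuinely different outputs (not merely differing by a phase).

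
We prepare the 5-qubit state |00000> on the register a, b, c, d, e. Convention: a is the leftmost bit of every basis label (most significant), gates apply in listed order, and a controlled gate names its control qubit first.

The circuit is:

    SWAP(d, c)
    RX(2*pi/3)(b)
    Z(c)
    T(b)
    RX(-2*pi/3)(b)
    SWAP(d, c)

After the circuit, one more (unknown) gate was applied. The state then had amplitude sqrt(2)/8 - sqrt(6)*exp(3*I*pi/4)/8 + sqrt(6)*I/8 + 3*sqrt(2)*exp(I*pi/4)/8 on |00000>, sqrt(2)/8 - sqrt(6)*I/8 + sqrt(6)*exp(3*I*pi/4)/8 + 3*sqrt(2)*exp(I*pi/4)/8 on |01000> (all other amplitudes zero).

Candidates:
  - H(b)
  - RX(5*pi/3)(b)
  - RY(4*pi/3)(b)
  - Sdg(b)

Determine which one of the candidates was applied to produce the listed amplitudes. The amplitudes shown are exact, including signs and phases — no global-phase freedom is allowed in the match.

The applied gate was H(b).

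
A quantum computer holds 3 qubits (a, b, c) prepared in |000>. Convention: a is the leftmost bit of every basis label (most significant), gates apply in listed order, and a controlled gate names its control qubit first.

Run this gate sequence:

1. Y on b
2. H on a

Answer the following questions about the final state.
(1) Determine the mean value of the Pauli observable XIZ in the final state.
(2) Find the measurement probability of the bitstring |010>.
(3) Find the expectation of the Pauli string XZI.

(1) The expectation value of XIZ is 1.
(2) The probability of measuring |010> is 1/2.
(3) In the final state, XZI has expectation -1.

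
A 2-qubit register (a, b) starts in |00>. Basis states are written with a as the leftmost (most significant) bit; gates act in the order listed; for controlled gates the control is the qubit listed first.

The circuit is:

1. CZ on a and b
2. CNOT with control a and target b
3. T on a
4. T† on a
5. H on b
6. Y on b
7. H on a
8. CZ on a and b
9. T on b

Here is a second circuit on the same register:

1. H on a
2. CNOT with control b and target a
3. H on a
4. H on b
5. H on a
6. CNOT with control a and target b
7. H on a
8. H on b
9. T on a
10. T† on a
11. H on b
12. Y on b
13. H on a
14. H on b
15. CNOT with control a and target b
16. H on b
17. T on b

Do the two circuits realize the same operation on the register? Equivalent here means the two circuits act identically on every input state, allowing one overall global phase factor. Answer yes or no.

No: there is an input state on which the two circuits produce genuinely different outputs (not merely differing by a phase).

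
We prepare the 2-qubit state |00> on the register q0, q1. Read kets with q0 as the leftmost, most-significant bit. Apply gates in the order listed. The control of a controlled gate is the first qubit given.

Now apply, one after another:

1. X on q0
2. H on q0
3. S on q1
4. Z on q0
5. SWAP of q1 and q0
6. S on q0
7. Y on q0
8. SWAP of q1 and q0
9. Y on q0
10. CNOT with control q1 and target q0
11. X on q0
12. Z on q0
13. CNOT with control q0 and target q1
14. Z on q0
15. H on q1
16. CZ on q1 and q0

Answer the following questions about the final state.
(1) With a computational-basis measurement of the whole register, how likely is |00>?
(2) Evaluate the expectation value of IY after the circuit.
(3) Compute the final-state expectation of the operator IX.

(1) Outcome |00> occurs with probability 1/4.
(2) In the final state, IY has expectation 0.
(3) The observable IX averages to -1.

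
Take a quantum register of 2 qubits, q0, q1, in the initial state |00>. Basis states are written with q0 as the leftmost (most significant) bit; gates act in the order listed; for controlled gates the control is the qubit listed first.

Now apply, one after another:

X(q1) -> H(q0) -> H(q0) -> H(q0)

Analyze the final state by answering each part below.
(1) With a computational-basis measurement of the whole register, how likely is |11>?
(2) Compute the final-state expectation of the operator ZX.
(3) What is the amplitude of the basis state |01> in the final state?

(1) A full measurement returns |11> with probability 1/2. Key observation: the block from step 2 through step 3 cancels to the identity and can be dropped.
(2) In the final state, ZX has expectation 0.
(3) The amplitude on |01> is sqrt(2)/2.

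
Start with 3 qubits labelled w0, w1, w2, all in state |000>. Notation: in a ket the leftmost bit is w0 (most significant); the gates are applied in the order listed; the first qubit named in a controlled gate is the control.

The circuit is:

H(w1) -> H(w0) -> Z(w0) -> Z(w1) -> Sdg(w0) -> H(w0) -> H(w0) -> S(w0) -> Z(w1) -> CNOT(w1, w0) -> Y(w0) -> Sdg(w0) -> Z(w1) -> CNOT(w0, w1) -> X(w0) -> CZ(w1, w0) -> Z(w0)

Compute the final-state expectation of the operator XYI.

The observable XYI averages to 1.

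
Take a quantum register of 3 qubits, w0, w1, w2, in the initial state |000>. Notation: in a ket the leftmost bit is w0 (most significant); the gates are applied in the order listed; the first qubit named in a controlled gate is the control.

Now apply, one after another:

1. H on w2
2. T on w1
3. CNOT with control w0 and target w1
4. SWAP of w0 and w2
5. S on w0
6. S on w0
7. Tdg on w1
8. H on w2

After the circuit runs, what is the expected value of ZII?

The observable ZII averages to 0.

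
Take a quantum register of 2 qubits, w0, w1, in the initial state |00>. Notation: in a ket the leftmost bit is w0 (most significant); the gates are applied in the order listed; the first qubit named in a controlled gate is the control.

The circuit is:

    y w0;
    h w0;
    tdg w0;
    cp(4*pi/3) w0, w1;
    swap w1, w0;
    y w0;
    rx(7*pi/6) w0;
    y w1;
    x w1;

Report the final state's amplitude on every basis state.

After the circuit, the state carries amplitude -sqrt(3)/4 - 1/4 on |00>, (1 + sqrt(3))*exp(3*I*pi/4)/4 on |01>, I*(-1 + sqrt(3))/4 on |10>, (-1 + sqrt(3))*exp(I*pi/4)/4 on |11>.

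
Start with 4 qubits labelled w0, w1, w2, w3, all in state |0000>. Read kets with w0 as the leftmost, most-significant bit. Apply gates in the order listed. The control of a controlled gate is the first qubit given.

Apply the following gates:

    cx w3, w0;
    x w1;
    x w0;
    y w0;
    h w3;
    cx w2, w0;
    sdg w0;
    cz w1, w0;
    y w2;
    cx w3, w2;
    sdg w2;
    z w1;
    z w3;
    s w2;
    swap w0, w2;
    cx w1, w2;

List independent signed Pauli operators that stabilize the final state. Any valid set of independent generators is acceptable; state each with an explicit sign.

The final state is stabilized by the group generated by -XIIX, -ZIIZ, -IZII, -IIZI; other independent generating sets are equally valid.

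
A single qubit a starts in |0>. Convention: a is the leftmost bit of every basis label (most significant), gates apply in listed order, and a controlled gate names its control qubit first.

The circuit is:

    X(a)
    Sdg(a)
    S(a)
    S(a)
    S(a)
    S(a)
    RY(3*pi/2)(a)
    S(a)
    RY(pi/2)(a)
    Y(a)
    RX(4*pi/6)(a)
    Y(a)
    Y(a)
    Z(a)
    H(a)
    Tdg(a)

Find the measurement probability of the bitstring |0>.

A full measurement returns |0> with probability 1/2. Key observation: steps 3-6 multiply out to the identity, so the circuit reduces to the remaining gates.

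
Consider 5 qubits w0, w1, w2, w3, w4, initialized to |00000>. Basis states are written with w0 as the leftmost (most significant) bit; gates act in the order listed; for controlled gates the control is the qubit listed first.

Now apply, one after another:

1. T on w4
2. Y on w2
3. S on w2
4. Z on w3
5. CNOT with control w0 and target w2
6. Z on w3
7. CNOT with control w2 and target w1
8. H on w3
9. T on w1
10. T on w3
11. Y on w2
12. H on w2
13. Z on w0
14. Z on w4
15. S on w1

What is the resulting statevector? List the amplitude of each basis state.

After the circuit, the state carries amplitude -exp(I*pi/4)/2 on |01000>, -I/2 on |01010>, -exp(I*pi/4)/2 on |01100>, -I/2 on |01110>, and 0 on every other basis state.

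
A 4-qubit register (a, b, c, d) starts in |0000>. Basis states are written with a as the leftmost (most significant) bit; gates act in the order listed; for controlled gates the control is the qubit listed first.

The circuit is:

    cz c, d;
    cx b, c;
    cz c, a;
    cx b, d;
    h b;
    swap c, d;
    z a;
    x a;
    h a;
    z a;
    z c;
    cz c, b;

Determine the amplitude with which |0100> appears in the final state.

The final state's coefficient on |0100> equals 1/2.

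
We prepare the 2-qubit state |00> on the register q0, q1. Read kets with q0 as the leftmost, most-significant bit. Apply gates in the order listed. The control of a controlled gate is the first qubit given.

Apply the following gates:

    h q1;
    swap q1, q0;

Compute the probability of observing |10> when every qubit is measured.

Outcome |10> occurs with probability 1/2.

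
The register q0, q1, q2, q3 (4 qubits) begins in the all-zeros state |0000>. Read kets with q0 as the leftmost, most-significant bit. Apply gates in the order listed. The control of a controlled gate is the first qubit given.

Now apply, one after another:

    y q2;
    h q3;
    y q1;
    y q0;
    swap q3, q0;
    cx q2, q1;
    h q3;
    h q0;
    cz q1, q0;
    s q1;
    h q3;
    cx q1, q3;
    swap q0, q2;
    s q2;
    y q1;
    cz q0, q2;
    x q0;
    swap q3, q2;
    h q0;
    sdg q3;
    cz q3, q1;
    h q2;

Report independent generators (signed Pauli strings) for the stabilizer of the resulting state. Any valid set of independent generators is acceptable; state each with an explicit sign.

One valid set of independent stabilizer generators is +XIII, -IIXI, -IZII, +IIIZ (any independent generating set of the same group is equally correct).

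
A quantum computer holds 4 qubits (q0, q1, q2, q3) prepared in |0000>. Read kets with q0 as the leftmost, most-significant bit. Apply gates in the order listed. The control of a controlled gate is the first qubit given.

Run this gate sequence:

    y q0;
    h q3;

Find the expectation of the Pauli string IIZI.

The expectation value of IIZI is 1.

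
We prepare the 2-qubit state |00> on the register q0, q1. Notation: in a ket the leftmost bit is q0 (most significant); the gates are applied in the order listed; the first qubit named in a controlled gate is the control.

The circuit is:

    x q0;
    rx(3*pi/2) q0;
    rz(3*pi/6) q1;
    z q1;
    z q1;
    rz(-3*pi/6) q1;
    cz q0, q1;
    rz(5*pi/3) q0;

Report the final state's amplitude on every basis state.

The resulting statevector has amplitude sqrt(2)*exp(2*I*pi/3)/2 on |00>, 0 on |01>, -sqrt(2)*exp(5*I*pi/6)/2 on |10>, 0 on |11>.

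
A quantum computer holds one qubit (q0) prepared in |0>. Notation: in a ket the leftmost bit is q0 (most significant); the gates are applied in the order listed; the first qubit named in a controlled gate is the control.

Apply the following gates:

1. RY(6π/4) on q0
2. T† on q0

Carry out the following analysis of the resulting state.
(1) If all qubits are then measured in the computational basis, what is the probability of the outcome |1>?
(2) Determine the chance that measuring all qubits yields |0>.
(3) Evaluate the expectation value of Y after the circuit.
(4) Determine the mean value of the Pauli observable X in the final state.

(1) A full measurement returns |1> with probability 1/2.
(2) Outcome |0> occurs with probability 1/2.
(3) In the final state, Y has expectation sqrt(2)/2.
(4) The observable X averages to -sqrt(2)/2.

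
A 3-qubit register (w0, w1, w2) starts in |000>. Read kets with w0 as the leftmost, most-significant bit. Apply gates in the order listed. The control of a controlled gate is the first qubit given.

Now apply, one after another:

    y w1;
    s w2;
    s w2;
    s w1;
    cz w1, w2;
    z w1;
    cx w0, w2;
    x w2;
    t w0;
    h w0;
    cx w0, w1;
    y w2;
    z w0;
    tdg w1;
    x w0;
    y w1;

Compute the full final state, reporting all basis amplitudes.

The resulting statevector has amplitude -sqrt(2)/2 on |010>, sqrt(2)*exp(3*I*pi/4)/2 on |100>, and 0 on every other basis state.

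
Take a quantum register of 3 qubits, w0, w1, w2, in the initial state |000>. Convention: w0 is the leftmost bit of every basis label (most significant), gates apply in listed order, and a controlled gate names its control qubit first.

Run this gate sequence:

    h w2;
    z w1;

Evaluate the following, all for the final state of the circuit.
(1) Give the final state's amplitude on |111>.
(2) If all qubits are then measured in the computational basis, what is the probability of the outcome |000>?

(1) The final state's coefficient on |111> equals 0.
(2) Outcome |000> occurs with probability 1/2.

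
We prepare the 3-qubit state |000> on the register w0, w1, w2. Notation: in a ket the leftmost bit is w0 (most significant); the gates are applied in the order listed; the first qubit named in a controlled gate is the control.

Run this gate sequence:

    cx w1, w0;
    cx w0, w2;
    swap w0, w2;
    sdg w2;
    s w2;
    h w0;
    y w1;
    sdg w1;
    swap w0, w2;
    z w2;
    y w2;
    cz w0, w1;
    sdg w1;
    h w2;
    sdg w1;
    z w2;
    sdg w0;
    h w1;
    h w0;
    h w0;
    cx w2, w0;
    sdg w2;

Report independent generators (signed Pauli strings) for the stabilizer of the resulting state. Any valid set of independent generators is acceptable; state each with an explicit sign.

One valid set of independent stabilizer generators is -IXI, +ZII, +IIZ (any independent generating set of the same group is equally correct).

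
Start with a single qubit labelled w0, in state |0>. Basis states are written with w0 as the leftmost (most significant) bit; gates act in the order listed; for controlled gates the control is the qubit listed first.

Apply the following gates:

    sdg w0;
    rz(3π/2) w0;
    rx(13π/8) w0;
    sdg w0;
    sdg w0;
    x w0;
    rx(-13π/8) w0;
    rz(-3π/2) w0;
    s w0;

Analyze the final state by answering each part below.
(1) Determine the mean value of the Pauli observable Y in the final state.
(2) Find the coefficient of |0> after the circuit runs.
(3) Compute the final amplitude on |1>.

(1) The observable Y averages to -sqrt(2)/2.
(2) |0> carries amplitude -I*sqrt(sqrt(2) + 2)/2 in the final state.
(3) |1> carries amplitude -sqrt(2 - sqrt(2))/2 in the final state.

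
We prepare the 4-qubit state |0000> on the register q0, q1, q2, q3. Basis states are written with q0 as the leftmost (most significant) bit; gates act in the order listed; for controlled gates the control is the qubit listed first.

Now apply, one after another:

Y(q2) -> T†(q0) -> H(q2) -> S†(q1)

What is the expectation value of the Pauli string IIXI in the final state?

The expectation value of IIXI is -1.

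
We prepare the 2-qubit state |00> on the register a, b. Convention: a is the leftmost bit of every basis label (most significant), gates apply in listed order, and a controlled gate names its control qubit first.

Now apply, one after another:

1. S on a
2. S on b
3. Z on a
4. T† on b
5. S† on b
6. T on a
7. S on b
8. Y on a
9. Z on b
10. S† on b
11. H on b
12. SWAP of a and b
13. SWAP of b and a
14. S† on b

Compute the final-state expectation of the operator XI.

In the final state, XI has expectation 0.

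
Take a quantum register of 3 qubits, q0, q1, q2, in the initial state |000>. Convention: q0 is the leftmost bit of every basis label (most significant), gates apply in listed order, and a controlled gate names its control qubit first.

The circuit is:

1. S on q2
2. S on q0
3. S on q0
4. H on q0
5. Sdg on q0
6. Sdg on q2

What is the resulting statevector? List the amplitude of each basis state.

After the circuit, the state carries amplitude sqrt(2)/2 on |000>, -sqrt(2)*I/2 on |100>, and 0 on every other basis state.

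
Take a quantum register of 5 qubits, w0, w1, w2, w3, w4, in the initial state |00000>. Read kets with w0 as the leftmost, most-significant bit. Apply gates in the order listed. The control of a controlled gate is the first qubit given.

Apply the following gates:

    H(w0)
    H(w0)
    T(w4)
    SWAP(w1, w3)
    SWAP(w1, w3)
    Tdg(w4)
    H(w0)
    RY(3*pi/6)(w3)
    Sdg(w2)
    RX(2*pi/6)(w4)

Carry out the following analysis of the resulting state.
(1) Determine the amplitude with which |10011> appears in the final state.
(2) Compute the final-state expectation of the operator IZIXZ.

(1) The final state's coefficient on |10011> equals -I/4. Key observation: gates 2-7 undo each other exactly, leaving only the rest of the circuit to track.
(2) The observable IZIXZ averages to 1/2.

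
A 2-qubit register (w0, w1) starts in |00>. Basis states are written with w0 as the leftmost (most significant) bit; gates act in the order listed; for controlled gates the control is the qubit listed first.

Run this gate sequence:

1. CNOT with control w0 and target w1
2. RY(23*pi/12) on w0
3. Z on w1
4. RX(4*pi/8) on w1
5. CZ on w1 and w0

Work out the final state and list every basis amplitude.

The resulting statevector has amplitude -sqrt(6*sqrt(2) + 12)/8 - sqrt(4 - 2*sqrt(2))/8 on |00>, I*sqrt(4 - 2*sqrt(2))/8 + I*sqrt(6*sqrt(2) + 12)/8 on |01>, -sqrt(12 - 6*sqrt(2))/8 + sqrt(2*sqrt(2) + 4)/8 on |10>, -I*sqrt(12 - 6*sqrt(2))/8 + I*sqrt(2*sqrt(2) + 4)/8 on |11>.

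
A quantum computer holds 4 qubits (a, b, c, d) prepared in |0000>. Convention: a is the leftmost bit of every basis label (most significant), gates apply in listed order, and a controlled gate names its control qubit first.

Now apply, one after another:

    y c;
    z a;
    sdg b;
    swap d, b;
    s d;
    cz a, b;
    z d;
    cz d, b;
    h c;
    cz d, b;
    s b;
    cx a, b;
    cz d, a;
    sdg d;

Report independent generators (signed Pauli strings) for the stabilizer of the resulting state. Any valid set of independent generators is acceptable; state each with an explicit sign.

One valid set of independent stabilizer generators is -IIXI, +ZIII, +IZII, +IIIZ (any independent generating set of the same group is equally correct).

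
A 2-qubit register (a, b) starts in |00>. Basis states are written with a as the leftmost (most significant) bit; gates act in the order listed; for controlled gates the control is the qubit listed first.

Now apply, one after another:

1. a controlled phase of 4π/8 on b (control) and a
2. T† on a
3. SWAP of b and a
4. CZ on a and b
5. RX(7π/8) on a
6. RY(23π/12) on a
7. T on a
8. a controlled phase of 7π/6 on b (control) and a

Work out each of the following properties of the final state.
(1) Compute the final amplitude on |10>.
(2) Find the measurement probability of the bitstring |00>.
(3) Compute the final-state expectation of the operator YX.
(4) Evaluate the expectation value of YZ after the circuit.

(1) The final state's coefficient on |10> equals -sqrt(3)*sqrt(1/2 - sqrt(2)/4)*exp(I*pi/4)*cos(7*pi/16)/2 + sqrt(sqrt(2)/4 + 1/2)*exp(I*pi/4)*cos(7*pi/16)/2 + I*sqrt(1/2 - sqrt(2)/4)*exp(I*pi/4)*sin(7*pi/16)/2 + sqrt(3)*I*sqrt(sqrt(2)/4 + 1/2)*exp(I*pi/4)*sin(7*pi/16)/2.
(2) The probability of measuring |00> is -sqrt(3)*sqrt(1/2 - sqrt(2)/4)*sqrt(sqrt(2)/4 + 1/2)*sin(7*pi/16)**2/2 - sqrt(2)*sin(7*pi/16)**2/8 + sqrt(2)*cos(7*pi/16)**2/8 + sqrt(3)*sqrt(1/2 - sqrt(2)/4)*sqrt(sqrt(2)/4 + 1/2)*cos(7*pi/16)**2/2 + cos(7*pi/16)**2/2 + sin(7*pi/16)**2/2.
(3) The observable YX averages to 0.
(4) The expectation value of YZ is -sqrt(6)*I*exp(I*pi/4)*sin(7*pi/16)**2/8 - exp(I*pi/4)*sin(7*pi/16)*cos(7*pi/16) - I*sqrt(1/2 - sqrt(2)/4)*sqrt(sqrt(2)/4 + 1/2)*exp(-I*pi/4)*sin(7*pi/16)**2/2 - sqrt(6)*I*exp(-I*pi/4)*cos(7*pi/16)**2/8 - I*sqrt(1/2 - sqrt(2)/4)*sqrt(sqrt(2)/4 + 1/2)*exp(I*pi/4)*cos(7*pi/16)**2/2 + I*sqrt(1/2 - sqrt(2)/4)*sqrt(sqrt(2)/4 + 1/2)*exp(-I*pi/4)*cos(7*pi/16)**2/2 + sqrt(6)*I*exp(I*pi/4)*cos(7*pi/16)**2/8 + I*sqrt(1/2 - sqrt(2)/4)*sqrt(sqrt(2)/4 + 1/2)*exp(I*pi/4)*sin(7*pi/16)**2/2 - exp(-I*pi/4)*sin(7*pi/16)*cos(7*pi/16) + sqrt(6)*I*exp(-I*pi/4)*sin(7*pi/16)**2/8.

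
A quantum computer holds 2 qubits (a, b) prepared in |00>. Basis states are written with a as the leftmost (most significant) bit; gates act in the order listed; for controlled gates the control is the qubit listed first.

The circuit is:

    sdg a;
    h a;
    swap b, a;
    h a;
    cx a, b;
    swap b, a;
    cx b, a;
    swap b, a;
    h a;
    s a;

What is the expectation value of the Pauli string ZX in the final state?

The expectation value of ZX is 1.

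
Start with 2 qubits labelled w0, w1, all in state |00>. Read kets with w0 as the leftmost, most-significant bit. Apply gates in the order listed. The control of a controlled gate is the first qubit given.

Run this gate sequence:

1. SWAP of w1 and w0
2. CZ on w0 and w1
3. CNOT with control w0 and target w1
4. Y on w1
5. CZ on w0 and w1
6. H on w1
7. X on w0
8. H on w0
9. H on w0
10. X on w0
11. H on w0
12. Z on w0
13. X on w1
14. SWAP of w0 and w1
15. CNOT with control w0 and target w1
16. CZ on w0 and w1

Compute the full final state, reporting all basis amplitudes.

The final amplitudes are -I/2 on |00>, I/2 on |01>, -I/2 on |10>, -I/2 on |11>. Key observation: gates 9-12 undo each other exactly, leaving only the rest of the circuit to track.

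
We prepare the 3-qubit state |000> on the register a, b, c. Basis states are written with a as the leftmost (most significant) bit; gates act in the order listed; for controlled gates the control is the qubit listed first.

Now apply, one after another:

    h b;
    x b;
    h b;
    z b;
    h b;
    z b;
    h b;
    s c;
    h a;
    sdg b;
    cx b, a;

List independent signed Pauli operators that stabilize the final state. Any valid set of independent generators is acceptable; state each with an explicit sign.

The stabilizer group can be generated by +XII, -IZI, +IIZ, among other valid generating sets. Key observation: gates 1-4 undo each other exactly, leaving only the rest of the circuit to track.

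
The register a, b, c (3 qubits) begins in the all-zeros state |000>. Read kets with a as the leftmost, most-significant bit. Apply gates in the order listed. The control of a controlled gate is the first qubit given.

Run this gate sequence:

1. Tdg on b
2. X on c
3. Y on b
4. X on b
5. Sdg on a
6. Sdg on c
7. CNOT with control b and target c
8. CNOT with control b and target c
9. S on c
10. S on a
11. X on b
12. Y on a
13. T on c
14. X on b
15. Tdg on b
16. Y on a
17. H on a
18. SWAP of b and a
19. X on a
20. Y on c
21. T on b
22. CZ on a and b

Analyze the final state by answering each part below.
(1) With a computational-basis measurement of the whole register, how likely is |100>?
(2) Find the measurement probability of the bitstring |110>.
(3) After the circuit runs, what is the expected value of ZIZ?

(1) The probability of measuring |100> is 1/2. Key observation: the block from step 4 through step 11 cancels to the identity and can be dropped.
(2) The probability of measuring |110> is 1/2.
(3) The observable ZIZ averages to -1.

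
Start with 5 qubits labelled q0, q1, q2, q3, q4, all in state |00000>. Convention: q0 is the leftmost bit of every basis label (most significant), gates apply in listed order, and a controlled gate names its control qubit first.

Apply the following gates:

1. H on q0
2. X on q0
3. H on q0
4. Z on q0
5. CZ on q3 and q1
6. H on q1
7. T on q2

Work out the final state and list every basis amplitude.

The resulting statevector has amplitude sqrt(2)/2 on |00000>, sqrt(2)/2 on |01000>, and 0 on every other basis state. Key observation: the block from step 1 through step 4 cancels to the identity and can be dropped.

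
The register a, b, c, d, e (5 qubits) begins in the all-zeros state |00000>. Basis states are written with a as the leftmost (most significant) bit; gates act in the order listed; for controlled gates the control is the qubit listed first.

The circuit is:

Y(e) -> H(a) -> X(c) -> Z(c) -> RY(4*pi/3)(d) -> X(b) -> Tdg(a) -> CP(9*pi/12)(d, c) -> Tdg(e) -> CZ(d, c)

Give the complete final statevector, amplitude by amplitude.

After the circuit, the state carries amplitude sqrt(2)*exp(I*pi/4)/4 on |01101>, -sqrt(6)/4 on |01111>, sqrt(2)/4 on |11101>, sqrt(6)*exp(3*I*pi/4)/4 on |11111>, and 0 on every other basis state.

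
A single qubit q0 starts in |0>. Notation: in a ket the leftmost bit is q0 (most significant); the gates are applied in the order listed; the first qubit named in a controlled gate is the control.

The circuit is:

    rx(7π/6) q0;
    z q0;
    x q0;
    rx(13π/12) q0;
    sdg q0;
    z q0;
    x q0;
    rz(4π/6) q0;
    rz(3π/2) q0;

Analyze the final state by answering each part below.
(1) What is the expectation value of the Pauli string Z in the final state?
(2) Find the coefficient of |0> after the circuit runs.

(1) The observable Z averages to sqrt(2)/4 + sqrt(6)/4.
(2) The final state's coefficient on |0> equals (-sqrt(6*sqrt(2) + 12)/8 - sqrt(2*sqrt(2) + 4)/8 - sqrt(12 - 6*sqrt(2))/8 + sqrt(4 - 2*sqrt(2))/8)*exp(5*I*pi/12).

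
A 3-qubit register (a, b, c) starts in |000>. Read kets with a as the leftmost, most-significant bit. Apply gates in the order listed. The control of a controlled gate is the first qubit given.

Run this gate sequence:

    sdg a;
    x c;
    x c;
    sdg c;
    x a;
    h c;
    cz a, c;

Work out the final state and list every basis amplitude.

After the circuit, the state carries amplitude sqrt(2)/2 on |100>, -sqrt(2)/2 on |101>, and 0 on every other basis state.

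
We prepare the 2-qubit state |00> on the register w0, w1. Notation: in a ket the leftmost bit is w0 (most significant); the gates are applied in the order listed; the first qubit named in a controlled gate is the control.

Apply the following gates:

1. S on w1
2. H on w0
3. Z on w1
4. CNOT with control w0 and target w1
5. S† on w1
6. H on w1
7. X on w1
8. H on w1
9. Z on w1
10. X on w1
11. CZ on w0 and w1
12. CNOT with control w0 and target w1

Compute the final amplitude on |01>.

|01> carries amplitude sqrt(2)/2 in the final state. Key observation: steps 6-9 multiply out to the identity, so the circuit reduces to the remaining gates.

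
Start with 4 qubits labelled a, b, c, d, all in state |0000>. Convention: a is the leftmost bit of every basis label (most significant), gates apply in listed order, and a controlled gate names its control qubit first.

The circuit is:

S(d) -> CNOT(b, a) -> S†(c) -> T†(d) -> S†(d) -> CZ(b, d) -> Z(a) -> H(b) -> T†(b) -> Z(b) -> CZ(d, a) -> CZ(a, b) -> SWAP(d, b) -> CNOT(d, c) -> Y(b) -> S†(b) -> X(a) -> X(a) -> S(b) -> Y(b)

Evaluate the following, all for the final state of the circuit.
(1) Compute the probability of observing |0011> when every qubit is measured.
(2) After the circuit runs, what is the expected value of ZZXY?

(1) Outcome |0011> occurs with probability 1/2. Key observation: steps 15-20 multiply out to the identity, so the circuit reduces to the remaining gates.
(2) In the final state, ZZXY has expectation sqrt(2)/2.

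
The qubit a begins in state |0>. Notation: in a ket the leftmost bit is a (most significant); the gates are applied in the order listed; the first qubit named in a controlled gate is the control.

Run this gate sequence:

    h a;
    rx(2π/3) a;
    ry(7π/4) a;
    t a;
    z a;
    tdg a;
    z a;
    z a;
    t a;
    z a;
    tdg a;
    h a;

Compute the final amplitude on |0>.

The final state's coefficient on |0> equals (-1 + sqrt(3)*I)*sqrt(sqrt(2) + 2)/4. Key observation: steps 4-11 multiply out to the identity, so the circuit reduces to the remaining gates.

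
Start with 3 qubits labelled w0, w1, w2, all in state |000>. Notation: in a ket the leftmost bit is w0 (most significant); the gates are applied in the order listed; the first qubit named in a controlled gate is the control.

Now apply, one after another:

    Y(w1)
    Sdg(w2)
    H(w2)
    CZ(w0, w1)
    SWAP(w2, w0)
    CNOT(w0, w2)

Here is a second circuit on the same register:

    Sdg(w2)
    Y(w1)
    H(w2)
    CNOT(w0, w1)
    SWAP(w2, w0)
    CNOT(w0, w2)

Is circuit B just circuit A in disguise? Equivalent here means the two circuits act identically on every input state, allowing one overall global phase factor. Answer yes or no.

No, they are not equivalent — no single phase factor reconciles the two unitaries.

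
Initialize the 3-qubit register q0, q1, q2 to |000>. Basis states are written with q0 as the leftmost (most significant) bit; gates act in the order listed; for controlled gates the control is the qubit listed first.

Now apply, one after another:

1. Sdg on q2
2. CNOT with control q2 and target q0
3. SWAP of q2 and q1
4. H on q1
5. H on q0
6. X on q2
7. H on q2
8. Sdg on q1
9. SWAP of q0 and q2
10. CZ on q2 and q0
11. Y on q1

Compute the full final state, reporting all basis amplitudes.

The resulting statevector has amplitude -sqrt(2)/4 on |000>, -sqrt(2)/4 on |001>, sqrt(2)*I/4 on |010>, sqrt(2)*I/4 on |011>, sqrt(2)/4 on |100>, -sqrt(2)/4 on |101>, -sqrt(2)*I/4 on |110>, sqrt(2)*I/4 on |111>.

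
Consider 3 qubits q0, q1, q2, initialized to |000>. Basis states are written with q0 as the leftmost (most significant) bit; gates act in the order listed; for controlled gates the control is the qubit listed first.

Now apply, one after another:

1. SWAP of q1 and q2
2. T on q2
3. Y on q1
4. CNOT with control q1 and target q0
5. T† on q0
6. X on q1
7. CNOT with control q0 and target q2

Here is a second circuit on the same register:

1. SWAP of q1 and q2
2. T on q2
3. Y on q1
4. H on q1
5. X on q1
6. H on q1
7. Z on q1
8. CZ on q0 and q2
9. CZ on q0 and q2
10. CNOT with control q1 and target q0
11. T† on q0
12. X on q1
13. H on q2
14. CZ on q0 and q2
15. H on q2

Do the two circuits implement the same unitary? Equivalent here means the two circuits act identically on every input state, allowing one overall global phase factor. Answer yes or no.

Yes, they are equivalent — the unitaries differ by at most a global phase.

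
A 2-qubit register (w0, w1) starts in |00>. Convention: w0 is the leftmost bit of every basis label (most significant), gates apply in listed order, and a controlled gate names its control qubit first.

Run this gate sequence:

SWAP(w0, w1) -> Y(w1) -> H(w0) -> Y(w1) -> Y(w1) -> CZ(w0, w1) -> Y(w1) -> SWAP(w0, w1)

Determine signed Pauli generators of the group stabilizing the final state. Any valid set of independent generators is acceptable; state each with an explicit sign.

The stabilizer group can be generated by -IX, +ZI, among other valid generating sets.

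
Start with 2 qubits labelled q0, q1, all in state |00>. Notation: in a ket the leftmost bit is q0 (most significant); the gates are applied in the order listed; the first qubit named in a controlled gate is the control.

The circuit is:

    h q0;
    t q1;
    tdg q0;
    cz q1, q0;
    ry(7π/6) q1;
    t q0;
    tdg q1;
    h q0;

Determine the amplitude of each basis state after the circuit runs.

The resulting statevector has amplitude -sqrt(6)/4 + sqrt(2)/4 on |00>, (-sqrt(6) - sqrt(2))*exp(3*I*pi/4)/4 on |01>, 0 on |10>, 0 on |11>.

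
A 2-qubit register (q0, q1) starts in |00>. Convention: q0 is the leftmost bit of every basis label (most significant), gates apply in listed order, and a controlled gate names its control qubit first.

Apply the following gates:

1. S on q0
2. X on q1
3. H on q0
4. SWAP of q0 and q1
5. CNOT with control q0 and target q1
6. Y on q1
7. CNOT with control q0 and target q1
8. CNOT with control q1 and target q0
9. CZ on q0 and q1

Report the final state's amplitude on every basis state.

After the circuit, the state carries amplitude 0 on |00>, -sqrt(2)*I/2 on |01>, sqrt(2)*I/2 on |10>, 0 on |11>.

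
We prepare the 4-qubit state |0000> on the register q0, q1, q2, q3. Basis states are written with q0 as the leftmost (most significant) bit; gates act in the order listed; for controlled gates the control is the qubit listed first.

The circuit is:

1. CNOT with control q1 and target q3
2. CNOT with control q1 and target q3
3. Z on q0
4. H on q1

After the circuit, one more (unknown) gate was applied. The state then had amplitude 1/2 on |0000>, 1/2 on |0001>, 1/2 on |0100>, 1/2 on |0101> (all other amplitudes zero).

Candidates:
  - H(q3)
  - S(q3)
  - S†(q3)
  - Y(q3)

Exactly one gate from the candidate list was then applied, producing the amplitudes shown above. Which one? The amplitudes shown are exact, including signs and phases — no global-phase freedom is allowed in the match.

It was H(q3) that produced the state shown.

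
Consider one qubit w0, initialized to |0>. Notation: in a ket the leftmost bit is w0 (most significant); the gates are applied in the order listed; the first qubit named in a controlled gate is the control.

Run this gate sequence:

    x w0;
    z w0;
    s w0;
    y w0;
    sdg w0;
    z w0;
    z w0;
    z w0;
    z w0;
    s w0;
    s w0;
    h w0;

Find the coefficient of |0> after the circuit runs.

|0> carries amplitude -sqrt(2)/2 in the final state. Key observation: gates 5-10 undo each other exactly, leaving only the rest of the circuit to track.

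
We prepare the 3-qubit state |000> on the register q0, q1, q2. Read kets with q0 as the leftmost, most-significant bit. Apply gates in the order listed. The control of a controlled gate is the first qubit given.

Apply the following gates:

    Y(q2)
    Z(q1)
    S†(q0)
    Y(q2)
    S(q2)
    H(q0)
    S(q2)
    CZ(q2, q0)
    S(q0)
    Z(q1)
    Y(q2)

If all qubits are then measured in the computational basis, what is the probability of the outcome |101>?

Outcome |101> occurs with probability 1/2.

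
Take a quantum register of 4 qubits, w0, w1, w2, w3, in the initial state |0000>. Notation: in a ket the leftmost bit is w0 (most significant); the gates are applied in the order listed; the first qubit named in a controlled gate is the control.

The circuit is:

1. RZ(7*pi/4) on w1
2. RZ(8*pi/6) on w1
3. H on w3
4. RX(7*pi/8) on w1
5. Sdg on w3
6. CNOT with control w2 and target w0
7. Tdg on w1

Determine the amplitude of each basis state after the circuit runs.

The resulting statevector has amplitude sqrt(2)*exp(11*I*pi/24)*sin(pi/16)/2 on |0000>, -sqrt(2)*exp(23*I*pi/24)*sin(pi/16)/2 on |0001>, -sqrt(2)*exp(17*I*pi/24)*cos(pi/16)/2 on |0100>, -sqrt(2)*exp(5*I*pi/24)*cos(pi/16)/2 on |0101>, and 0 on every other basis state.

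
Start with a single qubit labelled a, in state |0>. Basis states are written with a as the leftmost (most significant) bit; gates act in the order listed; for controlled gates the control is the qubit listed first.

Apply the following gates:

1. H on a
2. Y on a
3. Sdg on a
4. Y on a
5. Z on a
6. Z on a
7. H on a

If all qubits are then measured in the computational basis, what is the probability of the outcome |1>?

Outcome |1> occurs with probability 1/2.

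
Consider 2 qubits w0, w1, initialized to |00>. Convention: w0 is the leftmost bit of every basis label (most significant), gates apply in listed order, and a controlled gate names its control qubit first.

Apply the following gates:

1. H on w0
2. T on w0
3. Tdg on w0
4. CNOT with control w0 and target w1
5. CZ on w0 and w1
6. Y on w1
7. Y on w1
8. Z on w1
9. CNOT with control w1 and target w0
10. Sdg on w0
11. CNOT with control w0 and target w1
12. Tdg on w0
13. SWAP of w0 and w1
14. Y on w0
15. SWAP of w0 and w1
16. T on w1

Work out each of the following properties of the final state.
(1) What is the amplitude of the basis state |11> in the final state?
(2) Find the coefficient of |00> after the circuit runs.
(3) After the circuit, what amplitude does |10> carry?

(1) The final state's coefficient on |11> equals 0.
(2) The final state's coefficient on |00> equals -sqrt(2)*I/2.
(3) |10> carries amplitude 0 in the final state.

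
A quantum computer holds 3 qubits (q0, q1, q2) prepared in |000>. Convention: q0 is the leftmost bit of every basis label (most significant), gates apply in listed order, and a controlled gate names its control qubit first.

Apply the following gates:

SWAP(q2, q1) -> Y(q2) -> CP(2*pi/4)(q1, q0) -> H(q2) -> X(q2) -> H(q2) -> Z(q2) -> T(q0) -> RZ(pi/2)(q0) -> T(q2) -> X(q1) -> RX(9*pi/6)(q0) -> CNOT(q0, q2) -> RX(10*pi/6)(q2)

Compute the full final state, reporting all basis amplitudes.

After the circuit, the state carries amplitude 0 on |000>, 0 on |001>, -sqrt(2)/4 on |010>, sqrt(6)*I/4 on |011>, 0 on |100>, 0 on |101>, -sqrt(6)/4 on |110>, -sqrt(2)*I/4 on |111>. Key observation: steps 4-7 multiply out to the identity, so the circuit reduces to the remaining gates.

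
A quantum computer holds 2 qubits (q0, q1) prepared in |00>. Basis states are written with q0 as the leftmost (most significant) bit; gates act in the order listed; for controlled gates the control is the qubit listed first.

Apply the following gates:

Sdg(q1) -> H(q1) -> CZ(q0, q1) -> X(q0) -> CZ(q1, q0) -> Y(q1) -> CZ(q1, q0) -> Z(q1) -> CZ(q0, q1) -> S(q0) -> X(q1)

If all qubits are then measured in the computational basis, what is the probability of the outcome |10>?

Outcome |10> occurs with probability 1/2.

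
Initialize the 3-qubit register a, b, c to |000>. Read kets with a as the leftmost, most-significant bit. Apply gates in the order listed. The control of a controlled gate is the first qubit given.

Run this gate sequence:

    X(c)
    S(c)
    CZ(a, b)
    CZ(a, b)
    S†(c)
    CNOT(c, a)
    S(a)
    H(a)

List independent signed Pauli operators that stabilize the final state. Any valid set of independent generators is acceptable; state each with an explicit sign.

The stabilizer group can be generated by -XII, +IZI, -IIZ, among other valid generating sets. Key observation: steps 2-5 multiply out to the identity, so the circuit reduces to the remaining gates.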